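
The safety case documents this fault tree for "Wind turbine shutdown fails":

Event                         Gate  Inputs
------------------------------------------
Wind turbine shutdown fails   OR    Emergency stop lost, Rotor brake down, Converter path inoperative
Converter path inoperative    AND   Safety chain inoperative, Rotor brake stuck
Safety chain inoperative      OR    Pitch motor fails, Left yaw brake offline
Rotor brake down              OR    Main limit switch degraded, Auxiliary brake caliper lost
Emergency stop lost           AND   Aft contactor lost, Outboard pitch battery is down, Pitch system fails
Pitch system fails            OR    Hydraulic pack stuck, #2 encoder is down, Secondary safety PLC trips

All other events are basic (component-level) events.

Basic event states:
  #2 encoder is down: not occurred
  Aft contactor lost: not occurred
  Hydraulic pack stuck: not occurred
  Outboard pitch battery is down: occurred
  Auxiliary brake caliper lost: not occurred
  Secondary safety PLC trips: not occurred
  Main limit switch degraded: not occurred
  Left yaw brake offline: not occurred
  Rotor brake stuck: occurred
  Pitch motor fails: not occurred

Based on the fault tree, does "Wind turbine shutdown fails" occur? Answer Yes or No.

Pitch system fails [OR]: Hydraulic pack stuck=not, #2 encoder is down=not, Secondary safety PLC trips=not → no input occurs → does not occur.
Emergency stop lost [AND]: Aft contactor lost=not, Outboard pitch battery is down=occurs, Pitch system fails=not → not all inputs occur → does not occur.
Rotor brake down [OR]: Main limit switch degraded=not, Auxiliary brake caliper lost=not → no input occurs → does not occur.
Safety chain inoperative [OR]: Pitch motor fails=not, Left yaw brake offline=not → no input occurs → does not occur.
Converter path inoperative [AND]: Safety chain inoperative=not, Rotor brake stuck=occurs → not all inputs occur → does not occur.
Wind turbine shutdown fails [OR]: Emergency stop lost=not, Rotor brake down=not, Converter path inoperative=not → no input occurs → does not occur.

No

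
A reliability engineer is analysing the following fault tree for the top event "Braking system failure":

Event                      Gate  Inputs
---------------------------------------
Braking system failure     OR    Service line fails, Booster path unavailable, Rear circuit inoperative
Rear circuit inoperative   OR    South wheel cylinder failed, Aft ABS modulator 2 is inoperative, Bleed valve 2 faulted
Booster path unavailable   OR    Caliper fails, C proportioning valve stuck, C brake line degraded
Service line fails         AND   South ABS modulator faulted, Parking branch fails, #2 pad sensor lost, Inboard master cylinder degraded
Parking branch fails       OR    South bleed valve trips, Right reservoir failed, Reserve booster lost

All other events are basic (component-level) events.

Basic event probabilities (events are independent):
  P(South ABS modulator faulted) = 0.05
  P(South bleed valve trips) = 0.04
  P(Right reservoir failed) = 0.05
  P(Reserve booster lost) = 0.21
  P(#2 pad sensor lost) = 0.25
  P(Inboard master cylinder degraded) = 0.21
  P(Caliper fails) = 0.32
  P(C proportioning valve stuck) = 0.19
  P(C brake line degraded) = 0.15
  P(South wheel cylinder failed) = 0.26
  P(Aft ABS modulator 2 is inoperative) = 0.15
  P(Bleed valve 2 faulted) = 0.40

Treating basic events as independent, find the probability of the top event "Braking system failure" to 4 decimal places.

P(Parking branch fails) [OR] = 1 − (1−0.04) × (1−0.05) × (1−0.21) = 0.279520
P(Service line fails) [AND] = 0.05 × 0.279520 × 0.25 × 0.21 = 0.000734
P(Booster path unavailable) [OR] = 1 − (1−0.32) × (1−0.19) × (1−0.15) = 0.531820
P(Rear circuit inoperative) [OR] = 1 − (1−0.26) × (1−0.15) × (1−0.40) = 0.622600
P(Braking system failure) [OR] = 1 − (1−0.000734) × (1−0.531820) × (1−0.622600) = 0.823439
Rounded to 4 decimal places: P(Braking system failure) ≈ 0.8234.

0.8234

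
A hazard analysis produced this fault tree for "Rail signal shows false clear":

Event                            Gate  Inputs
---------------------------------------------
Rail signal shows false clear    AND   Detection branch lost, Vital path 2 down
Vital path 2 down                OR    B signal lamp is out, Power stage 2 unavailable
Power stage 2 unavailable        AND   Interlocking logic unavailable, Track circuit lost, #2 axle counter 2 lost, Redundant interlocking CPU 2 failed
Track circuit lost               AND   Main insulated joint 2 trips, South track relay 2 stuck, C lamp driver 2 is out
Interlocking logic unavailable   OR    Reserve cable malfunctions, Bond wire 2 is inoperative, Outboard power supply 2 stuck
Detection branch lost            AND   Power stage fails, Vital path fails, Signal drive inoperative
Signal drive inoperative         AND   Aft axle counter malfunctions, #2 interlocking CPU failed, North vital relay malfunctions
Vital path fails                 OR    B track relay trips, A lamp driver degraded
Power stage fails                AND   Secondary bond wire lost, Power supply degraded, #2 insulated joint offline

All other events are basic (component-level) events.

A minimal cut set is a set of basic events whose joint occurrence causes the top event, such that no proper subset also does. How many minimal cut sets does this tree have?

Power stage fails [AND]: one cut set from each child combined → 1 × 1 × 1 = 1 cut set(s).
Vital path fails [OR]: union of children's cut sets → 2 cut set(s).
Signal drive inoperative [AND]: one cut set from each child combined → 1 × 1 × 1 = 1 cut set(s).
Detection branch lost [AND]: one cut set from each child combined → 1 × 2 × 1 = 2 cut set(s).
Interlocking logic unavailable [OR]: union of children's cut sets → 3 cut set(s).
Track circuit lost [AND]: one cut set from each child combined → 1 × 1 × 1 = 1 cut set(s).
Power stage 2 unavailable [AND]: one cut set from each child combined → 3 × 1 × 1 × 1 = 3 cut set(s).
Vital path 2 down [OR]: union of children's cut sets → 4 cut set(s).
Rail signal shows false clear [AND]: one cut set from each child combined → 2 × 4 = 8 cut set(s).
Minimal cut sets: {#2 insulated joint offline, #2 interlocking CPU failed, Aft axle counter malfunctions, B signal lamp is out, B track relay trips, North vital relay malfunctions, Power supply degraded, Secondary bond wire lost}; {#2 axle counter 2 lost, #2 insulated joint offline, #2 interlocking CPU failed, Aft axle counter malfunctions, B track relay trips, C lamp driver 2 is out, Main insulated joint 2 trips, North vital relay malfunctions, Power supply degraded, Redundant interlocking CPU 2 failed, Reserve cable malfunctions, Secondary bond wire lost, South track relay 2 stuck}; {#2 axle counter 2 lost, #2 insulated joint offline, #2 interlocking CPU failed, Aft axle counter malfunctions, B track relay trips, Bond wire 2 is inoperative, C lamp driver 2 is out, Main insulated joint 2 trips, North vital relay malfunctions, Power supply degraded, Redundant interlocking CPU 2 failed, Secondary bond wire lost, South track relay 2 stuck}; {#2 axle counter 2 lost, #2 insulated joint offline, #2 interlocking CPU failed, Aft axle counter malfunctions, B track relay trips, C lamp driver 2 is out, Main insulated joint 2 trips, North vital relay malfunctions, Outboard power supply 2 stuck, Power supply degraded, Redundant interlocking CPU 2 failed, Secondary bond wire lost, South track relay 2 stuck}; {#2 insulated joint offline, #2 interlocking CPU failed, A lamp driver degraded, Aft axle counter malfunctions, B signal lamp is out, North vital relay malfunctions, Power supply degraded, Secondary bond wire lost}; {#2 axle counter 2 lost, #2 insulated joint offline, #2 interlocking CPU failed, A lamp driver degraded, Aft axle counter malfunctions, C lamp driver 2 is out, Main insulated joint 2 trips, North vital relay malfunctions, Power supply degraded, Redundant interlocking CPU 2 failed, Reserve cable malfunctions, Secondary bond wire lost, South track relay 2 stuck}; {#2 axle counter 2 lost, #2 insulated joint offline, #2 interlocking CPU failed, A lamp driver degraded, Aft axle counter malfunctions, Bond wire 2 is inoperative, C lamp driver 2 is out, Main insulated joint 2 trips, North vital relay malfunctions, Power supply degraded, Redundant interlocking CPU 2 failed, Secondary bond wire lost, South track relay 2 stuck}; {#2 axle counter 2 lost, #2 insulated joint offline, #2 interlocking CPU failed, A lamp driver degraded, Aft axle counter malfunctions, C lamp driver 2 is out, Main insulated joint 2 trips, North vital relay malfunctions, Outboard power supply 2 stuck, Power supply degraded, Redundant interlocking CPU 2 failed, Secondary bond wire lost, South track relay 2 stuck}.

8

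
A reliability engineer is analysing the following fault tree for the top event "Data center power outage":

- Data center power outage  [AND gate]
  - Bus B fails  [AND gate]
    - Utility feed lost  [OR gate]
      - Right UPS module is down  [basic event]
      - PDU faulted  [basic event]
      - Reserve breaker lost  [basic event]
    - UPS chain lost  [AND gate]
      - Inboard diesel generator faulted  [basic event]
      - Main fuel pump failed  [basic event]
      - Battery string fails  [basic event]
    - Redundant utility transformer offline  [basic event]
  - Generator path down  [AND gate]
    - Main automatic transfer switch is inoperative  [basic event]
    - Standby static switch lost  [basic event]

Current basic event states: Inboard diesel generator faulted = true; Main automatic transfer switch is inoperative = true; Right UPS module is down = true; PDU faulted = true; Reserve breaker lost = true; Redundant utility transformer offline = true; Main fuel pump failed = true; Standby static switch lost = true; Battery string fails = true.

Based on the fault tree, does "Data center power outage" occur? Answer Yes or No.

Yes

Utility feed lost [OR]: Right UPS module is down=occurs, PDU faulted=occurs, Reserve breaker lost=occurs → at least one input occurs → occurs.
UPS chain lost [AND]: Inboard diesel generator faulted=occurs, Main fuel pump failed=occurs, Battery string fails=occurs → all inputs occur → occurs.
Bus B fails [AND]: Utility feed lost=occurs, UPS chain lost=occurs, Redundant utility transformer offline=occurs → all inputs occur → occurs.
Generator path down [AND]: Main automatic transfer switch is inoperative=occurs, Standby static switch lost=occurs → all inputs occur → occurs.
Data center power outage [AND]: Bus B fails=occurs, Generator path down=occurs → all inputs occur → occurs.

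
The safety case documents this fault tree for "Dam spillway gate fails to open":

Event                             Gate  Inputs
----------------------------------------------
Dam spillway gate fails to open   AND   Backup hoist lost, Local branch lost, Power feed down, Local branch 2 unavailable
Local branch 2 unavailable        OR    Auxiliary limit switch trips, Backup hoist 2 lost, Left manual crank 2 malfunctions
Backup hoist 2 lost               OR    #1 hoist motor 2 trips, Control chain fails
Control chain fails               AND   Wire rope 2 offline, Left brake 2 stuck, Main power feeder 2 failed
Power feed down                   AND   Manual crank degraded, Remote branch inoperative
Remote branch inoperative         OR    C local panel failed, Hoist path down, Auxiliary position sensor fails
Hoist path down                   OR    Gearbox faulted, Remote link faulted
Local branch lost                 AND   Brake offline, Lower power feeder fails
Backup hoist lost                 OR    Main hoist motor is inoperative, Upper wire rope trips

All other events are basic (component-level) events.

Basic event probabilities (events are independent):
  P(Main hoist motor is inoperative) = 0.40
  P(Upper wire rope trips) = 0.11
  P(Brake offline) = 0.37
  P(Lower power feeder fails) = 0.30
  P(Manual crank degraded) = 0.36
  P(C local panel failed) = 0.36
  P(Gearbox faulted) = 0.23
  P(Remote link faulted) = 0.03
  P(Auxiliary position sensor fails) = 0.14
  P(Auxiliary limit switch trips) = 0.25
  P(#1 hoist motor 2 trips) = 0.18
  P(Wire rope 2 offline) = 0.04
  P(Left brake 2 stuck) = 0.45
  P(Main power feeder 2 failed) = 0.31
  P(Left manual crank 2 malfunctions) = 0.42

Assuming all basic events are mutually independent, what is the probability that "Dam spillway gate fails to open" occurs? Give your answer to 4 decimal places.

0.0071

P(Backup hoist lost) [OR] = 1 − (1−0.40) × (1−0.11) = 0.466000
P(Local branch lost) [AND] = 0.37 × 0.30 = 0.111000
P(Hoist path down) [OR] = 1 − (1−0.23) × (1−0.03) = 0.253100
P(Remote branch inoperative) [OR] = 1 − (1−0.36) × (1−0.253100) × (1−0.14) = 0.588906
P(Power feed down) [AND] = 0.36 × 0.588906 = 0.212006
P(Control chain fails) [AND] = 0.04 × 0.45 × 0.31 = 0.005580
P(Backup hoist 2 lost) [OR] = 1 − (1−0.18) × (1−0.005580) = 0.184576
P(Local branch 2 unavailable) [OR] = 1 − (1−0.25) × (1−0.184576) × (1−0.42) = 0.645291
P(Dam spillway gate fails to open) [AND] = 0.466000 × 0.111000 × 0.212006 × 0.645291 = 0.007076
Rounded to 4 decimal places: P(Dam spillway gate fails to open) ≈ 0.0071.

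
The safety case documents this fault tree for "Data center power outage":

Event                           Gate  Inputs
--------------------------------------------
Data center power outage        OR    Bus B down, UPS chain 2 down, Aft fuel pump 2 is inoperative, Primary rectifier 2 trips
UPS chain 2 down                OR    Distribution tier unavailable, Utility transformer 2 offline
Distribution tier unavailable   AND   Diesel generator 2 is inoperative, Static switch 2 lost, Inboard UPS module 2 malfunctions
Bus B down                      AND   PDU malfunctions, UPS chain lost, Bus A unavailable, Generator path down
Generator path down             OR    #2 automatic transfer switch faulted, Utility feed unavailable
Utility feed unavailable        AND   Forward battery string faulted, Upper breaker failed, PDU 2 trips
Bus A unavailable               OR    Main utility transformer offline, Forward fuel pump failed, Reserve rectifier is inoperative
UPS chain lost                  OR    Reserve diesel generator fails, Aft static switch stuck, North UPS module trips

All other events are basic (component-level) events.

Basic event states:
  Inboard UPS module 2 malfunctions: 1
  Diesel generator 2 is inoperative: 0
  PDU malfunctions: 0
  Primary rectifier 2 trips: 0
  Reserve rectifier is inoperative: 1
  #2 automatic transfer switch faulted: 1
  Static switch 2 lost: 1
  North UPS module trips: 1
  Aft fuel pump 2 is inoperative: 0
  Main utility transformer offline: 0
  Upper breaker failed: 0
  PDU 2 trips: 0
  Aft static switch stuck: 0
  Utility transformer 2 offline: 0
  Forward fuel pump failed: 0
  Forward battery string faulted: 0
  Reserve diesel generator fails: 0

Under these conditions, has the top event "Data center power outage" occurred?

No

UPS chain lost [OR]: Reserve diesel generator fails=not, Aft static switch stuck=not, North UPS module trips=occurs → at least one input occurs → occurs.
Bus A unavailable [OR]: Main utility transformer offline=not, Forward fuel pump failed=not, Reserve rectifier is inoperative=occurs → at least one input occurs → occurs.
Utility feed unavailable [AND]: Forward battery string faulted=not, Upper breaker failed=not, PDU 2 trips=not → not all inputs occur → does not occur.
Generator path down [OR]: #2 automatic transfer switch faulted=occurs, Utility feed unavailable=not → at least one input occurs → occurs.
Bus B down [AND]: PDU malfunctions=not, UPS chain lost=occurs, Bus A unavailable=occurs, Generator path down=occurs → not all inputs occur → does not occur.
Distribution tier unavailable [AND]: Diesel generator 2 is inoperative=not, Static switch 2 lost=occurs, Inboard UPS module 2 malfunctions=occurs → not all inputs occur → does not occur.
UPS chain 2 down [OR]: Distribution tier unavailable=not, Utility transformer 2 offline=not → no input occurs → does not occur.
Data center power outage [OR]: Bus B down=not, UPS chain 2 down=not, Aft fuel pump 2 is inoperative=not, Primary rectifier 2 trips=not → no input occurs → does not occur.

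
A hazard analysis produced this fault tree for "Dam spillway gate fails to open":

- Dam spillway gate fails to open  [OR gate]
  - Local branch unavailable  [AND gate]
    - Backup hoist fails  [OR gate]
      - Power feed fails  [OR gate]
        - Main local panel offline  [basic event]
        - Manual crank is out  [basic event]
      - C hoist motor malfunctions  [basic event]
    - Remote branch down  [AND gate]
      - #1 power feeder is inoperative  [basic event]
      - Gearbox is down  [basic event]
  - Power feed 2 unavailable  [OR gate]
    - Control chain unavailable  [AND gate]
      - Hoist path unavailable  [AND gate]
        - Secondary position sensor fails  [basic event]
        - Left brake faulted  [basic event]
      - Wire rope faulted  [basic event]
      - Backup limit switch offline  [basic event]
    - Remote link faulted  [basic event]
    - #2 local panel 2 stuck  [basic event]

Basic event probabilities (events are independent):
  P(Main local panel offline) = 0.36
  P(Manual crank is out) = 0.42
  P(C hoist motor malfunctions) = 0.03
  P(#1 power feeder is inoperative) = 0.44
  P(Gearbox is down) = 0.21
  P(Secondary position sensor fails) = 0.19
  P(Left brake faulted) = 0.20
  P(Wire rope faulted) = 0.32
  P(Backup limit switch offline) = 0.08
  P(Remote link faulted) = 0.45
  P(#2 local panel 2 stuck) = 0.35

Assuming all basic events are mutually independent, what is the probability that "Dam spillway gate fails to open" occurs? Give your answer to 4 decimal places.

0.6640

P(Power feed fails) [OR] = 1 − (1−0.36) × (1−0.42) = 0.628800
P(Backup hoist fails) [OR] = 1 − (1−0.628800) × (1−0.03) = 0.639936
P(Remote branch down) [AND] = 0.44 × 0.21 = 0.092400
P(Local branch unavailable) [AND] = 0.639936 × 0.092400 = 0.059130
P(Hoist path unavailable) [AND] = 0.19 × 0.20 = 0.038000
P(Control chain unavailable) [AND] = 0.038000 × 0.32 × 0.08 = 0.000973
P(Power feed 2 unavailable) [OR] = 1 − (1−0.000973) × (1−0.45) × (1−0.35) = 0.642848
P(Dam spillway gate fails to open) [OR] = 1 − (1−0.059130) × (1−0.642848) = 0.663966
Rounded to 4 decimal places: P(Dam spillway gate fails to open) ≈ 0.6640.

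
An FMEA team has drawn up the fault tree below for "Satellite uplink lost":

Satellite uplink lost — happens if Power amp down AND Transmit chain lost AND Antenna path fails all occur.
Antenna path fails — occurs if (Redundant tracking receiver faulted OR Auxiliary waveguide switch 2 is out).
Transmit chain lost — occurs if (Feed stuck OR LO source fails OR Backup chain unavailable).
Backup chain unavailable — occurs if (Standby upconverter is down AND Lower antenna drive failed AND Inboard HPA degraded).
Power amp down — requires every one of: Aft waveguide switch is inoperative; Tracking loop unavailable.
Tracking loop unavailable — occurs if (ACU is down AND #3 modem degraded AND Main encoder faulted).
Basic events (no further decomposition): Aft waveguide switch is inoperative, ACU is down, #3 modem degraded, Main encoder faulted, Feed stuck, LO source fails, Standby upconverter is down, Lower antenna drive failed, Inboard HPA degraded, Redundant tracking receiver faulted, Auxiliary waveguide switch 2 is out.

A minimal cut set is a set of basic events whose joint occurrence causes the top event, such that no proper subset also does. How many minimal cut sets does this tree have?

6

Tracking loop unavailable [AND]: one cut set from each child combined → 1 × 1 × 1 = 1 cut set(s).
Power amp down [AND]: one cut set from each child combined → 1 × 1 = 1 cut set(s).
Backup chain unavailable [AND]: one cut set from each child combined → 1 × 1 × 1 = 1 cut set(s).
Transmit chain lost [OR]: union of children's cut sets → 3 cut set(s).
Antenna path fails [OR]: union of children's cut sets → 2 cut set(s).
Satellite uplink lost [AND]: one cut set from each child combined → 1 × 3 × 2 = 6 cut set(s).
Minimal cut sets: {#3 modem degraded, ACU is down, Aft waveguide switch is inoperative, Feed stuck, Main encoder faulted, Redundant tracking receiver faulted}; {#3 modem degraded, ACU is down, Aft waveguide switch is inoperative, Auxiliary waveguide switch 2 is out, Feed stuck, Main encoder faulted}; {#3 modem degraded, ACU is down, Aft waveguide switch is inoperative, LO source fails, Main encoder faulted, Redundant tracking receiver faulted}; {#3 modem degraded, ACU is down, Aft waveguide switch is inoperative, Auxiliary waveguide switch 2 is out, LO source fails, Main encoder faulted}; {#3 modem degraded, ACU is down, Aft waveguide switch is inoperative, Inboard HPA degraded, Lower antenna drive failed, Main encoder faulted, Redundant tracking receiver faulted, Standby upconverter is down}; {#3 modem degraded, ACU is down, Aft waveguide switch is inoperative, Auxiliary waveguide switch 2 is out, Inboard HPA degraded, Lower antenna drive failed, Main encoder faulted, Standby upconverter is down}.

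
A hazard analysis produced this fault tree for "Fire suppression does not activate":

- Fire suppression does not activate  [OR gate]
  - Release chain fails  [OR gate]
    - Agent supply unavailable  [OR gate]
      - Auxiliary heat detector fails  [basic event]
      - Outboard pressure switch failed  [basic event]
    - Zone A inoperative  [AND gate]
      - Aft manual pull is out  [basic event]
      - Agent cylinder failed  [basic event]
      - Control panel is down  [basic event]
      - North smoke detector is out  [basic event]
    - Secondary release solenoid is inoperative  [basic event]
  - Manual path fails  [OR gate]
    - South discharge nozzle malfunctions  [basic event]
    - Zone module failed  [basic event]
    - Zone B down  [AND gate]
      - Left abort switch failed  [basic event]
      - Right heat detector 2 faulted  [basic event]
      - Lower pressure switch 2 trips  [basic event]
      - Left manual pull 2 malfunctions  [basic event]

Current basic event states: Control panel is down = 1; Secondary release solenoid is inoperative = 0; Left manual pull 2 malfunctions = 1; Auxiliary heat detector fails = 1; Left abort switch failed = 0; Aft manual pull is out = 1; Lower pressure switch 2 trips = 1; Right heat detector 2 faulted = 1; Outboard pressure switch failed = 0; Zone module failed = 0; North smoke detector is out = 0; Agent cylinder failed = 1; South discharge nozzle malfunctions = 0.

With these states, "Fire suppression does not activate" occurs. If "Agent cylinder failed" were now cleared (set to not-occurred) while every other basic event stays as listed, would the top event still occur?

Yes

Counterfactual: set "Agent cylinder failed" to not occurred.
Agent supply unavailable [OR]: Auxiliary heat detector fails=occurs, Outboard pressure switch failed=not → at least one input occurs → occurs.
Zone A inoperative [AND]: Aft manual pull is out=occurs, Agent cylinder failed=not, Control panel is down=occurs, North smoke detector is out=not → not all inputs occur → does not occur.
Release chain fails [OR]: Agent supply unavailable=occurs, Zone A inoperative=not, Secondary release solenoid is inoperative=not → at least one input occurs → occurs.
Zone B down [AND]: Left abort switch failed=not, Right heat detector 2 faulted=occurs, Lower pressure switch 2 trips=occurs, Left manual pull 2 malfunctions=occurs → not all inputs occur → does not occur.
Manual path fails [OR]: South discharge nozzle malfunctions=not, Zone module failed=not, Zone B down=not → no input occurs → does not occur.
Fire suppression does not activate [OR]: Release chain fails=occurs, Manual path fails=not → at least one input occurs → occurs.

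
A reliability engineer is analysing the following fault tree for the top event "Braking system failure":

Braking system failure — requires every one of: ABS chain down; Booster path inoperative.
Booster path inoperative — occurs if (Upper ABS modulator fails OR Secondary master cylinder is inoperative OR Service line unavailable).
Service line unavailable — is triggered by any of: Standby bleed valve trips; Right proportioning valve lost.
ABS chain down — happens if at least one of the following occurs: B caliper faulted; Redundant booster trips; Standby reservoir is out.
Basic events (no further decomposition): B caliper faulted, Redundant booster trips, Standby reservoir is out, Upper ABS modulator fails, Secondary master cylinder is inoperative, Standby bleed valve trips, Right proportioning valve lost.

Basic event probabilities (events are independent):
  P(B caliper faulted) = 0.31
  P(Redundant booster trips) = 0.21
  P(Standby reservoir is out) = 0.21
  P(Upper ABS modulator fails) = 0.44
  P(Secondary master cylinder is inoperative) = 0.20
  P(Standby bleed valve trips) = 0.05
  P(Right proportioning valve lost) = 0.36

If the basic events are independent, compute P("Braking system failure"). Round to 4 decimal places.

P(ABS chain down) [OR] = 1 − (1−0.31) × (1−0.21) × (1−0.21) = 0.569371
P(Service line unavailable) [OR] = 1 − (1−0.05) × (1−0.36) = 0.392000
P(Booster path inoperative) [OR] = 1 − (1−0.44) × (1−0.20) × (1−0.392000) = 0.727616
P(Braking system failure) [AND] = 0.569371 × 0.727616 = 0.414283
Rounded to 4 decimal places: P(Braking system failure) ≈ 0.4143.

0.4143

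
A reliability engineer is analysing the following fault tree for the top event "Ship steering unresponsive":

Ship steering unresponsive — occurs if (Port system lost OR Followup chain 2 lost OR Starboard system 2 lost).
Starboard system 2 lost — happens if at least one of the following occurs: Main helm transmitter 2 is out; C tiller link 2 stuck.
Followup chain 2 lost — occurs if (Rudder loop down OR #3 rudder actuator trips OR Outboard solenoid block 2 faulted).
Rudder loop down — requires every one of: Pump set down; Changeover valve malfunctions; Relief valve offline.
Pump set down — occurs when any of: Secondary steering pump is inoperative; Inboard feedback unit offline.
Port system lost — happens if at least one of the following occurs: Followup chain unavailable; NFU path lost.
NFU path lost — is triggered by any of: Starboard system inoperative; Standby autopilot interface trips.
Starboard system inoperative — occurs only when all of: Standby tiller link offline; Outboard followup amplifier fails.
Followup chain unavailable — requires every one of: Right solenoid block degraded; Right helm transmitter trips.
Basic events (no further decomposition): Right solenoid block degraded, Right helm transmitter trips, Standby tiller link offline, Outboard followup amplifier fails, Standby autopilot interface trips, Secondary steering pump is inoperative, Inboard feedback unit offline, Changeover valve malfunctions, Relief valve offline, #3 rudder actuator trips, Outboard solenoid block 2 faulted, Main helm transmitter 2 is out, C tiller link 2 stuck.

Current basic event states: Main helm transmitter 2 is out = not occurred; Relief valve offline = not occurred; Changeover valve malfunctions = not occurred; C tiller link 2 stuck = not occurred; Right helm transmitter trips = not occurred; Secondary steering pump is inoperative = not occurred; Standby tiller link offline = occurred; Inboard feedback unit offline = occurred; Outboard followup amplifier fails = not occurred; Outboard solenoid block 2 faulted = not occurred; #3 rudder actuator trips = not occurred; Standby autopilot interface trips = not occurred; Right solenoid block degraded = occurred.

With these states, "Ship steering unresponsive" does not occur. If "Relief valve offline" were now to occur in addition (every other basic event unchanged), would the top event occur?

No

Counterfactual: set "Relief valve offline" to occurred.
Followup chain unavailable [AND]: Right solenoid block degraded=occurs, Right helm transmitter trips=not → not all inputs occur → does not occur.
Starboard system inoperative [AND]: Standby tiller link offline=occurs, Outboard followup amplifier fails=not → not all inputs occur → does not occur.
NFU path lost [OR]: Starboard system inoperative=not, Standby autopilot interface trips=not → no input occurs → does not occur.
Port system lost [OR]: Followup chain unavailable=not, NFU path lost=not → no input occurs → does not occur.
Pump set down [OR]: Secondary steering pump is inoperative=not, Inboard feedback unit offline=occurs → at least one input occurs → occurs.
Rudder loop down [AND]: Pump set down=occurs, Changeover valve malfunctions=not, Relief valve offline=occurs → not all inputs occur → does not occur.
Followup chain 2 lost [OR]: Rudder loop down=not, #3 rudder actuator trips=not, Outboard solenoid block 2 faulted=not → no input occurs → does not occur.
Starboard system 2 lost [OR]: Main helm transmitter 2 is out=not, C tiller link 2 stuck=not → no input occurs → does not occur.
Ship steering unresponsive [OR]: Port system lost=not, Followup chain 2 lost=not, Starboard system 2 lost=not → no input occurs → does not occur.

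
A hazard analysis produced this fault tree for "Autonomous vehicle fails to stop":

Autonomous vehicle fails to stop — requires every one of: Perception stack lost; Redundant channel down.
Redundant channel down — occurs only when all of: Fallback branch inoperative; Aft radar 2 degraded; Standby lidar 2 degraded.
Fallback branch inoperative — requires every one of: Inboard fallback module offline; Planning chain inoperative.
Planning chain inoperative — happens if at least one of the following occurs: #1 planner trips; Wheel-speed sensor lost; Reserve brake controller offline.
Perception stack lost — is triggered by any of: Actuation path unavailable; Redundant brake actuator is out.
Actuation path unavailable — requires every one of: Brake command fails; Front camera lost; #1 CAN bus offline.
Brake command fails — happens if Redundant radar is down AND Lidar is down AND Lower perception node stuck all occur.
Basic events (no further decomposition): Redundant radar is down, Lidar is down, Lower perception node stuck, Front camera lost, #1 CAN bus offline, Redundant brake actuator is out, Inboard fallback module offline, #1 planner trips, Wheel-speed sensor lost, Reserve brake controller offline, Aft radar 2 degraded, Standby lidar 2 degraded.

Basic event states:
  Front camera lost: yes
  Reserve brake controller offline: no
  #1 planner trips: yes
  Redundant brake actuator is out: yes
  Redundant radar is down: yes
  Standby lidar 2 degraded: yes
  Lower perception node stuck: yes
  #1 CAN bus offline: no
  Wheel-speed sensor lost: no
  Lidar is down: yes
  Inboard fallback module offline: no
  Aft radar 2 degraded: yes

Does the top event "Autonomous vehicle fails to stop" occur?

No

Brake command fails [AND]: Redundant radar is down=occurs, Lidar is down=occurs, Lower perception node stuck=occurs → all inputs occur → occurs.
Actuation path unavailable [AND]: Brake command fails=occurs, Front camera lost=occurs, #1 CAN bus offline=not → not all inputs occur → does not occur.
Perception stack lost [OR]: Actuation path unavailable=not, Redundant brake actuator is out=occurs → at least one input occurs → occurs.
Planning chain inoperative [OR]: #1 planner trips=occurs, Wheel-speed sensor lost=not, Reserve brake controller offline=not → at least one input occurs → occurs.
Fallback branch inoperative [AND]: Inboard fallback module offline=not, Planning chain inoperative=occurs → not all inputs occur → does not occur.
Redundant channel down [AND]: Fallback branch inoperative=not, Aft radar 2 degraded=occurs, Standby lidar 2 degraded=occurs → not all inputs occur → does not occur.
Autonomous vehicle fails to stop [AND]: Perception stack lost=occurs, Redundant channel down=not → not all inputs occur → does not occur.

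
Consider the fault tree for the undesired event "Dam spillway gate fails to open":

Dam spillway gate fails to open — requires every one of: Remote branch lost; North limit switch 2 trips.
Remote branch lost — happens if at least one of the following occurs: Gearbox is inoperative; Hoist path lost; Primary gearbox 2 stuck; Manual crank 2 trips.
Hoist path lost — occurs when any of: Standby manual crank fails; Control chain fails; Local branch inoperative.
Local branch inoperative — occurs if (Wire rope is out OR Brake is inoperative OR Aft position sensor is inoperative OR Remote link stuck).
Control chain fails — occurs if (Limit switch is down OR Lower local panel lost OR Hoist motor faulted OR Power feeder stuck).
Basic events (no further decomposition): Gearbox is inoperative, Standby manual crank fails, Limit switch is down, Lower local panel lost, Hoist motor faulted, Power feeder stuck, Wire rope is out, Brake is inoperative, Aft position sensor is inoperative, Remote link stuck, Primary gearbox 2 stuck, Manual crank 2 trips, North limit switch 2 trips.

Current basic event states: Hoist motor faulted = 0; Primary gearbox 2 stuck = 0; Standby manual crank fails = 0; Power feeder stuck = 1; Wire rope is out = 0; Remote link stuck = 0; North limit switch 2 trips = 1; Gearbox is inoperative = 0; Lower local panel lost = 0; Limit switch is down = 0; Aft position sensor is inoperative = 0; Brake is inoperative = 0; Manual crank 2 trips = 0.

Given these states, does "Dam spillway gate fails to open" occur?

Control chain fails [OR]: Limit switch is down=not, Lower local panel lost=not, Hoist motor faulted=not, Power feeder stuck=occurs → at least one input occurs → occurs.
Local branch inoperative [OR]: Wire rope is out=not, Brake is inoperative=not, Aft position sensor is inoperative=not, Remote link stuck=not → no input occurs → does not occur.
Hoist path lost [OR]: Standby manual crank fails=not, Control chain fails=occurs, Local branch inoperative=not → at least one input occurs → occurs.
Remote branch lost [OR]: Gearbox is inoperative=not, Hoist path lost=occurs, Primary gearbox 2 stuck=not, Manual crank 2 trips=not → at least one input occurs → occurs.
Dam spillway gate fails to open [AND]: Remote branch lost=occurs, North limit switch 2 trips=occurs → all inputs occur → occurs.

Yes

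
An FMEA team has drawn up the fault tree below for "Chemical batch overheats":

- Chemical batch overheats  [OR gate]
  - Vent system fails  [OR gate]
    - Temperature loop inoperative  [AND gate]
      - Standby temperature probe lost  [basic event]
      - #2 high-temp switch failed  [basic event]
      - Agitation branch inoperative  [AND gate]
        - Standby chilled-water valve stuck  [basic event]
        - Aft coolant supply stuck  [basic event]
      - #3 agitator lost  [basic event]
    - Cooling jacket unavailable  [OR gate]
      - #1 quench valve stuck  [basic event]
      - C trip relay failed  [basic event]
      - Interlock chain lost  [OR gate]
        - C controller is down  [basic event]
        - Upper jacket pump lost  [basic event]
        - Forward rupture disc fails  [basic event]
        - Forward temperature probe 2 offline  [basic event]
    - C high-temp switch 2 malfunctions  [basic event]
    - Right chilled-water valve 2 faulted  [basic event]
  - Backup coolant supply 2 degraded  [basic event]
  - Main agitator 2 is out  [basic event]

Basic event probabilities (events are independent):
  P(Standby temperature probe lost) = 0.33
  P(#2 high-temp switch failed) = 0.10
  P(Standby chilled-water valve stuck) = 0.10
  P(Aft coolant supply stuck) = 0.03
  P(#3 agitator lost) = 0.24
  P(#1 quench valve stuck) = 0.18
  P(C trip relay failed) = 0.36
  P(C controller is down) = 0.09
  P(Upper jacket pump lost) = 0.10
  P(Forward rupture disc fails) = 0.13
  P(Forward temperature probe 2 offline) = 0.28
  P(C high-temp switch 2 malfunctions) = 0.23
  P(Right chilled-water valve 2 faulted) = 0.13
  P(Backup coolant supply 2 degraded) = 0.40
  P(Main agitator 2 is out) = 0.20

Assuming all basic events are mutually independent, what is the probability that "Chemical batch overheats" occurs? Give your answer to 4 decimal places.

P(Agitation branch inoperative) [AND] = 0.10 × 0.03 = 0.003000
P(Temperature loop inoperative) [AND] = 0.33 × 0.10 × 0.003000 × 0.24 = 0.000024
P(Interlock chain lost) [OR] = 1 − (1−0.09) × (1−0.10) × (1−0.13) × (1−0.28) = 0.486978
P(Cooling jacket unavailable) [OR] = 1 − (1−0.18) × (1−0.36) × (1−0.486978) = 0.730766
P(Vent system fails) [OR] = 1 − (1−0.000024) × (1−0.730766) × (1−0.23) × (1−0.13) = 0.819644
P(Chemical batch overheats) [OR] = 1 − (1−0.819644) × (1−0.40) × (1−0.20) = 0.913429
Rounded to 4 decimal places: P(Chemical batch overheats) ≈ 0.9134.

0.9134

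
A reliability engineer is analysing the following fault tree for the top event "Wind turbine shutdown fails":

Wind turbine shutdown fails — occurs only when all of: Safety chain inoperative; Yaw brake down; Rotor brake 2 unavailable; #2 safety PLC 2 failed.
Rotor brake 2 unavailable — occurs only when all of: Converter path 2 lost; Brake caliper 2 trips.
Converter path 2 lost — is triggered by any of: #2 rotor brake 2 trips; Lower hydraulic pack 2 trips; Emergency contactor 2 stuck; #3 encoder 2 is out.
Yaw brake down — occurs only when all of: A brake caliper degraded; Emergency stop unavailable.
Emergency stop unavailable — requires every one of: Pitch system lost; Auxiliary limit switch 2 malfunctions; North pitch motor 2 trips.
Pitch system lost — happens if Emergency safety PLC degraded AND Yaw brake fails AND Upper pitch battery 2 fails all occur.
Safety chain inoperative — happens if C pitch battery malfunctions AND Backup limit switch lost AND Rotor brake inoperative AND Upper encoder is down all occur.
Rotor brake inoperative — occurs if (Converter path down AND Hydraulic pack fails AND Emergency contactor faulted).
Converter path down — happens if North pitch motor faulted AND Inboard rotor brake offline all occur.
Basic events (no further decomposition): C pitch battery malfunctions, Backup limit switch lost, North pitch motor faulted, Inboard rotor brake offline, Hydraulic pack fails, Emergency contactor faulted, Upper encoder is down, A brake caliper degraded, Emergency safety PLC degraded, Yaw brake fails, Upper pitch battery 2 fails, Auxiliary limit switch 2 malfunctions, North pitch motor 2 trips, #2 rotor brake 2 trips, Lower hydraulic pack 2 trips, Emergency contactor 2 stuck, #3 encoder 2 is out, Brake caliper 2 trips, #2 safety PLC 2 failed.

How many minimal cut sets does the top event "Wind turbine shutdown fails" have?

Converter path down [AND]: one cut set from each child combined → 1 × 1 = 1 cut set(s).
Rotor brake inoperative [AND]: one cut set from each child combined → 1 × 1 × 1 = 1 cut set(s).
Safety chain inoperative [AND]: one cut set from each child combined → 1 × 1 × 1 × 1 = 1 cut set(s).
Pitch system lost [AND]: one cut set from each child combined → 1 × 1 × 1 = 1 cut set(s).
Emergency stop unavailable [AND]: one cut set from each child combined → 1 × 1 × 1 = 1 cut set(s).
Yaw brake down [AND]: one cut set from each child combined → 1 × 1 = 1 cut set(s).
Converter path 2 lost [OR]: union of children's cut sets → 4 cut set(s).
Rotor brake 2 unavailable [AND]: one cut set from each child combined → 4 × 1 = 4 cut set(s).
Wind turbine shutdown fails [AND]: one cut set from each child combined → 1 × 1 × 4 × 1 = 4 cut set(s).
Minimal cut sets: {#2 rotor brake 2 trips, #2 safety PLC 2 failed, A brake caliper degraded, Auxiliary limit switch 2 malfunctions, Backup limit switch lost, Brake caliper 2 trips, C pitch battery malfunctions, Emergency contactor faulted, Emergency safety PLC degraded, Hydraulic pack fails, Inboard rotor brake offline, North pitch motor 2 trips, North pitch motor faulted, Upper encoder is down, Upper pitch battery 2 fails, Yaw brake fails}; {#2 safety PLC 2 failed, A brake caliper degraded, Auxiliary limit switch 2 malfunctions, Backup limit switch lost, Brake caliper 2 trips, C pitch battery malfunctions, Emergency contactor faulted, Emergency safety PLC degraded, Hydraulic pack fails, Inboard rotor brake offline, Lower hydraulic pack 2 trips, North pitch motor 2 trips, North pitch motor faulted, Upper encoder is down, Upper pitch battery 2 fails, Yaw brake fails}; {#2 safety PLC 2 failed, A brake caliper degraded, Auxiliary limit switch 2 malfunctions, Backup limit switch lost, Brake caliper 2 trips, C pitch battery malfunctions, Emergency contactor 2 stuck, Emergency contactor faulted, Emergency safety PLC degraded, Hydraulic pack fails, Inboard rotor brake offline, North pitch motor 2 trips, North pitch motor faulted, Upper encoder is down, Upper pitch battery 2 fails, Yaw brake fails}; {#2 safety PLC 2 failed, #3 encoder 2 is out, A brake caliper degraded, Auxiliary limit switch 2 malfunctions, Backup limit switch lost, Brake caliper 2 trips, C pitch battery malfunctions, Emergency contactor faulted, Emergency safety PLC degraded, Hydraulic pack fails, Inboard rotor brake offline, North pitch motor 2 trips, North pitch motor faulted, Upper encoder is down, Upper pitch battery 2 fails, Yaw brake fails}.

4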